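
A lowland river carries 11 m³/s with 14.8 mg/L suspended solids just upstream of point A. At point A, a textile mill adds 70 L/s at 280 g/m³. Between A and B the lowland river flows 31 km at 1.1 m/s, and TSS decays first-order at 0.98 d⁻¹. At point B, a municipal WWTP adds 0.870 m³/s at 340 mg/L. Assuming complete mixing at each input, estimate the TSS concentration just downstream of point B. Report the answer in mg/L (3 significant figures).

35.9 mg/L

70 L/s = 0.07 m³/s.
After input A: C = (11·14.8 + 0.07·280) / 11.07 = 16.48 mg/L.
Over the 31 km reach to input B (t = 2.818e+04 s = 0.3262 d), decay gives C = 16.48·exp(−0.98·0.3262) = 11.97 mg/L.
After input B: C = (11.07·11.97 + 0.87·340) / 11.94 = 35.87 mg/L.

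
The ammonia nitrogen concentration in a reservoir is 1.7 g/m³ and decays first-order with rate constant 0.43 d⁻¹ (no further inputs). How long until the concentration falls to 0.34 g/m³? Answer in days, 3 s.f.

3.74 d

t = ln(C₀/C)/k = ln(1.7/0.34)/0.43 = 1.609/0.43 = 3.743 d.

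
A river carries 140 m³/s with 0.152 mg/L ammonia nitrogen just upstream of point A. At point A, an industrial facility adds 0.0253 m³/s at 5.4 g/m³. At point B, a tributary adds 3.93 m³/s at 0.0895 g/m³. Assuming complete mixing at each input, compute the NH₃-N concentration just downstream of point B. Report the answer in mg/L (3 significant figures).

After input A: C = (140·0.152 + 0.0253·5.4) / 140 = 0.1529 mg/L.
After input B: C = (140·0.1529 + 3.93·0.0895) / 144 = 0.1512 mg/L.

0.151 mg/L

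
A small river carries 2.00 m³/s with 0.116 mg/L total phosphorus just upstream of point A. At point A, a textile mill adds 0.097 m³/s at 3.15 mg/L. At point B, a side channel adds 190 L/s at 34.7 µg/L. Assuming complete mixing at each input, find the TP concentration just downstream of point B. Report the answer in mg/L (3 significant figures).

After input A: C = (2·0.116 + 0.097·3.15) / 2.097 = 0.2563 mg/L.
190 L/s = 0.19 m³/s.
34.7 µg/L = 0.0347 mg/L.
After input B: C = (2.097·0.2563 + 0.19·0.0347) / 2.287 = 0.2379 mg/L.

0.238 mg/L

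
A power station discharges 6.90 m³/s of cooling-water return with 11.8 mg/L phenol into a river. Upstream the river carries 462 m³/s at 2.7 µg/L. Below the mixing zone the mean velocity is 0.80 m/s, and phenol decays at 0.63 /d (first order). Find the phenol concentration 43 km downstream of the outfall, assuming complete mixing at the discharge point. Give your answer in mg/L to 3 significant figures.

0.119 mg/L

2.7 µg/L = 0.0027 mg/L.
After complete mixing, C₀ = (6.9·11.8 + 462·0.0027) / 468.9 = 0.1763 mg/L.
Travel time t = 4.3e+04 m / 0.80 m/s = 5.375e+04 s = 0.6221 d.
C = 0.1763·exp(−0.63·0.6221) = 0.1763·0.6758 = 0.1191 mg/L.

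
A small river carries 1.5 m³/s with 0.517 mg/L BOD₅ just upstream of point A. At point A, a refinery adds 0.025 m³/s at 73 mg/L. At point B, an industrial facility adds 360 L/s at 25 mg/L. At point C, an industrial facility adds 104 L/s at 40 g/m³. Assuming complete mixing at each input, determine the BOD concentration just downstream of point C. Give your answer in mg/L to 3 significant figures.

After input A: C = (1.5·0.517 + 0.025·73) / 1.525 = 1.705 mg/L.
360 L/s = 0.36 m³/s.
After input B: C = (1.525·1.705 + 0.36·25) / 1.885 = 6.154 mg/L.
104 L/s = 0.104 m³/s.
After input C: C = (1.885·6.154 + 0.104·40) / 1.989 = 7.924 mg/L.

7.92 mg/L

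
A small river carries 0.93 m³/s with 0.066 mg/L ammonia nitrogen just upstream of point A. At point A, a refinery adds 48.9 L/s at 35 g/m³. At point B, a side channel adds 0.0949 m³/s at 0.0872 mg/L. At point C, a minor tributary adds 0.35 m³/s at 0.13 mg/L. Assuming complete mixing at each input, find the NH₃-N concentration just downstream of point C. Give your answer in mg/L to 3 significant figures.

48.9 L/s = 0.0489 m³/s.
After input A: C = (0.93·0.066 + 0.0489·35) / 0.9789 = 1.811 mg/L.
After input B: C = (0.9789·1.811 + 0.0949·0.0872) / 1.074 = 1.659 mg/L.
After input C: C = (1.074·1.659 + 0.35·0.13) / 1.424 = 1.283 mg/L.

1.28 mg/L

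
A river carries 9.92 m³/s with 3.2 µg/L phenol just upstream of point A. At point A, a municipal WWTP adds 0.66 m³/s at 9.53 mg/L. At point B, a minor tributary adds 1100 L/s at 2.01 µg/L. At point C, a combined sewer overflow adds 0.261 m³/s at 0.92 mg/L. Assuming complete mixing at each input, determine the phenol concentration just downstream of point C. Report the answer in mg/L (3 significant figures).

0.550 mg/L

3.2 µg/L = 0.0032 mg/L.
After input A: C = (9.92·0.0032 + 0.66·9.53) / 10.58 = 0.5975 mg/L.
1100 L/s = 1.1 m³/s.
2.01 µg/L = 0.00201 mg/L.
After input B: C = (10.58·0.5975 + 1.1·0.00201) / 11.68 = 0.5414 mg/L.
After input C: C = (11.68·0.5414 + 0.261·0.92) / 11.94 = 0.5497 mg/L.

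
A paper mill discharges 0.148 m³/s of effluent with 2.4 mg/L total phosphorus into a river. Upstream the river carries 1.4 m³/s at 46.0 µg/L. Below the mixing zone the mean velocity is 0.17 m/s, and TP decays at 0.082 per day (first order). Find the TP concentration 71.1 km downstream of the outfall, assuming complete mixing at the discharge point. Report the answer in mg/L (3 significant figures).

0.182 mg/L

46.0 µg/L = 0.046 mg/L.
After complete mixing, C₀ = (0.148·2.4 + 1.4·0.046) / 1.548 = 0.2711 mg/L.
Travel time t = 7.11e+04 m / 0.17 m/s = 4.182e+05 s = 4.841 d.
C = 0.2711·exp(−0.082·4.841) = 0.2711·0.6724 = 0.1823 mg/L.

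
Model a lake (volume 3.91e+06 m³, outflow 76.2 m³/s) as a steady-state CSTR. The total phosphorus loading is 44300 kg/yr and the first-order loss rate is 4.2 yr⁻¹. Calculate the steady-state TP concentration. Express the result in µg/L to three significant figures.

Outflow Q = 76.2 m³/s × 3.156e+07 s/yr = 2.405e+09 m³/yr.
Steady-state CSTR mass balance: W = Q·C + k·V·C, so C = W/(Q + kV).
Q + kV = 2.405e+09 + 4.2·3.91e+06 = 2.421e+09 m³/yr.
C = 44300/2.421e+09 = 1.83e-05 kg/m³ = 0.0183 mg/L = 18.3 µg/L.

18.3 µg/L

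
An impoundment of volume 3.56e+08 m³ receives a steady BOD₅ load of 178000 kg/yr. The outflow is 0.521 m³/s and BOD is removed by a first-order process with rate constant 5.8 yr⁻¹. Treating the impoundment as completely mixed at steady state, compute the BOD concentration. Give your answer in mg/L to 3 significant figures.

0.0855 mg/L

Outflow Q = 0.521 m³/s × 3.156e+07 s/yr = 1.644e+07 m³/yr.
Steady-state CSTR mass balance: W = Q·C + k·V·C, so C = W/(Q + kV).
Q + kV = 1.644e+07 + 5.8·3.56e+08 = 2.081e+09 m³/yr.
C = 178000/2.081e+09 = 8.553e-05 kg/m³ = 0.08553 mg/L.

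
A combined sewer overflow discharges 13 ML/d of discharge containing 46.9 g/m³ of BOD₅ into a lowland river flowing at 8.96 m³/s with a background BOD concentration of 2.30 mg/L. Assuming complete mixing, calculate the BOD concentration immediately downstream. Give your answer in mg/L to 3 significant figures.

3.04 mg/L

13 ML/d = 0.1505 m³/s.
Flow-weighted mixing gives C = (0.1505·46.9 + 8.96·2.3) / (0.1505 + 8.96) = 27.66/9.11 = 3.037 mg/L.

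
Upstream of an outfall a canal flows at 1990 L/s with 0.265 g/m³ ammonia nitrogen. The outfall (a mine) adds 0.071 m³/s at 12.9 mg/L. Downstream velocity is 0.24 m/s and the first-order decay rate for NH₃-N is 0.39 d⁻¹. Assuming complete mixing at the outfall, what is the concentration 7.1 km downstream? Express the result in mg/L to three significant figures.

1990 L/s = 1.99 m³/s.
After complete mixing, C₀ = (0.071·12.9 + 1.99·0.265) / 2.061 = 0.7003 mg/L.
Travel time t = 7100 m / 0.24 m/s = 2.958e+04 s = 0.3424 d.
C = 0.7003·exp(−0.39·0.3424) = 0.7003·0.875 = 0.6127 mg/L.

0.613 mg/L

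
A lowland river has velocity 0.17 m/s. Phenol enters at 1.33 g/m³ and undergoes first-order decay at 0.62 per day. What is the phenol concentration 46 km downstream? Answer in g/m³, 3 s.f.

0.191 g/m³

Travel time t = 46 km / 0.17 m/s = 4.6e+04/0.17 = 2.706e+05 s = 3.132 d.
First-order decay: C = 1.33·exp(−0.62·3.132) = 1.33·0.1435 = 0.1908 g/m³.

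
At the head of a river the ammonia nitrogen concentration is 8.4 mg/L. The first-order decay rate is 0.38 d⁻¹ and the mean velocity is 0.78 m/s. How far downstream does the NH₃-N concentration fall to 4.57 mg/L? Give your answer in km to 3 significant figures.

From C = C₀·e^(−kt), t = ln(C₀/C)/k = ln(8.4/4.57)/0.38 = 0.6087/0.38 = 1.602 d.
Distance = v·t = 0.78 m/s × 1.384e+05 s = 1.08e+05 m = 108 km.

108 km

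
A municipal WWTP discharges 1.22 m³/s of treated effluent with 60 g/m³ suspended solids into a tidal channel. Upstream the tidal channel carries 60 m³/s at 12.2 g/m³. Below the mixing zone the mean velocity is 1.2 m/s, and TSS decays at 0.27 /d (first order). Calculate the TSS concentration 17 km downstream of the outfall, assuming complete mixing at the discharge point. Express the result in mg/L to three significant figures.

12.6 mg/L

After complete mixing, C₀ = (1.22·60 + 60·12.2) / 61.22 = 13.15 mg/L.
Travel time t = 1.7e+04 m / 1.2 m/s = 1.417e+04 s = 0.164 d.
C = 13.15·exp(−0.27·0.164) = 13.15·0.9567 = 12.58 mg/L.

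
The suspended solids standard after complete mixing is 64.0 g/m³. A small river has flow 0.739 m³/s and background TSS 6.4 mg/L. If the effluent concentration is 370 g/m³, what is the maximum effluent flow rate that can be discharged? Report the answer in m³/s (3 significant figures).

Mass balance at complete mixing: C_std·(Q_w + Q_r) = Q_w·C_e + Q_r·C_b.
Rearranging, Q_w = Q_r·(C_std − C_b)/(C_e − C_std) = 0.739·(64 − 6.4) / (370 − 64) = 0.1391 m³/s.

0.139 m³/s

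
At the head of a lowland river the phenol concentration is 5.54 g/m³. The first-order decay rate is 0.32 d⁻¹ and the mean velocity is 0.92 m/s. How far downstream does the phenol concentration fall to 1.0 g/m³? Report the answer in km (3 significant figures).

From C = C₀·e^(−kt), t = ln(C₀/C)/k = ln(5.54/1.0)/0.32 = 1.712/0.32 = 5.35 d.
Distance = v·t = 0.92 m/s × 4.622e+05 s = 4.253e+05 m = 425.3 km.

425 km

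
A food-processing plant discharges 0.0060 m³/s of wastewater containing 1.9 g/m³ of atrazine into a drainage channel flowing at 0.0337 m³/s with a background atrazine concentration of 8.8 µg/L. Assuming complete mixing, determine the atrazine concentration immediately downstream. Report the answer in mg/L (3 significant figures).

8.8 µg/L = 0.0088 mg/L.
By mass balance at complete mixing, C = (0.006·1.9 + 0.0337·0.0088) / (0.006 + 0.0337) = 0.0117/0.0397 = 0.2946 mg/L.

0.295 mg/L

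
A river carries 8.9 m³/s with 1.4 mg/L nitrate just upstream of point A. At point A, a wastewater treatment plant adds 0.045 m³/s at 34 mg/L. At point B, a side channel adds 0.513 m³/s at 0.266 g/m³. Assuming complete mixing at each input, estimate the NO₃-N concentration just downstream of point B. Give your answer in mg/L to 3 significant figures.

After input A: C = (8.9·1.4 + 0.045·34) / 8.945 = 1.564 mg/L.
After input B: C = (8.945·1.564 + 0.513·0.266) / 9.458 = 1.494 mg/L.

1.49 mg/L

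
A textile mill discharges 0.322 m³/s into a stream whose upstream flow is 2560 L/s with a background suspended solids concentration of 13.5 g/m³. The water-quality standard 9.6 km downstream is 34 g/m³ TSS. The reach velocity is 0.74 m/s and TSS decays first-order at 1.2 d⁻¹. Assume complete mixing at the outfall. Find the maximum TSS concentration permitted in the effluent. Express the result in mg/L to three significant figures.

2560 L/s = 2.56 m³/s.
Travel time to the compliance point: t = 9600/0.74 = 1.297e+04 s = 0.1502 d; decay factor exp(−1.2·0.1502) = 0.8351.
So the concentration just after mixing may be at most 34/0.8351 = 40.71 mg/L.
Mass balance: 40.71·2.882 = 0.322·Cₑ + 2.56·13.5.
Cₑ = (117.3 − 34.56) / 0.322 = 257.1 mg/L.

257 mg/L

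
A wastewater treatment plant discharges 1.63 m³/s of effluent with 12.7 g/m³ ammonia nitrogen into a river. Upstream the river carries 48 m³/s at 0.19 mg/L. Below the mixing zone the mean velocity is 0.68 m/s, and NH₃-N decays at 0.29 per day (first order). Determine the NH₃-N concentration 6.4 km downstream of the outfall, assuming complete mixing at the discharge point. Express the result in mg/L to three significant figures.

0.582 mg/L

After complete mixing, C₀ = (1.63·12.7 + 48·0.19) / 49.63 = 0.6009 mg/L.
Travel time t = 6400 m / 0.68 m/s = 9412 s = 0.1089 d.
C = 0.6009·exp(−0.29·0.1089) = 0.6009·0.9689 = 0.5822 mg/L.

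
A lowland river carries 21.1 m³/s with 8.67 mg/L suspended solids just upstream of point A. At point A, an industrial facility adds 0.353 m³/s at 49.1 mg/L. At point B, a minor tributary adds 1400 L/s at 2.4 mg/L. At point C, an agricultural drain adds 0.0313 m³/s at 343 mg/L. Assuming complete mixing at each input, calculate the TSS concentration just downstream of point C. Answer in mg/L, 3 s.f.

9.37 mg/L

After input A: C = (21.1·8.67 + 0.353·49.1) / 21.45 = 9.335 mg/L.
1400 L/s = 1.4 m³/s.
After input B: C = (21.45·9.335 + 1.4·2.4) / 22.85 = 8.91 mg/L.
After input C: C = (22.85·8.91 + 0.0313·343) / 22.88 = 9.367 mg/L.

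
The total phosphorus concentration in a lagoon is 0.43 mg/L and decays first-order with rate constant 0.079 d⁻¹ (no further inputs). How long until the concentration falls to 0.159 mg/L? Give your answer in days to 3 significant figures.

12.6 d

t = ln(C₀/C)/k = ln(0.43/0.159)/0.079 = 0.9949/0.079 = 12.59 d.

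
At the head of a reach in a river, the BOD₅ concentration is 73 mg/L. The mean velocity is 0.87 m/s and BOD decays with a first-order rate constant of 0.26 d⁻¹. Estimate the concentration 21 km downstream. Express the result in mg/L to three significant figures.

67.9 mg/L

Travel time t = 21 km / 0.87 m/s = 2.1e+04/0.87 = 2.414e+04 s = 0.2794 d.
First-order decay: C = 73·exp(−0.26·0.2794) = 73·0.9299 = 67.89 mg/L.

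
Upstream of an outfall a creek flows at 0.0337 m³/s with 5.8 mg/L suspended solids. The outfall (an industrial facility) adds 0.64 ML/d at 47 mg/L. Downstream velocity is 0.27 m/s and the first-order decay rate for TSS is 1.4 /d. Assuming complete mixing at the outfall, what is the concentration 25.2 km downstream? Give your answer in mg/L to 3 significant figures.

2.91 mg/L

0.64 ML/d = 0.007407 m³/s.
After complete mixing, C₀ = (0.007407·47 + 0.0337·5.8) / 0.04111 = 13.22 mg/L.
Travel time t = 2.52e+04 m / 0.27 m/s = 9.333e+04 s = 1.08 d.
C = 13.22·exp(−1.4·1.08) = 13.22·0.2204 = 2.914 mg/L.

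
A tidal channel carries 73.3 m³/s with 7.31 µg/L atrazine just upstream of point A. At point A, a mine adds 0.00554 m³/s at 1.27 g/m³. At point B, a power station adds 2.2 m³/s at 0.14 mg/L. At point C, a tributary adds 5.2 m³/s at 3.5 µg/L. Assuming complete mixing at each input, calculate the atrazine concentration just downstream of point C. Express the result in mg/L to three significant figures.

0.0108 mg/L

7.31 µg/L = 0.00731 mg/L.
After input A: C = (73.3·0.00731 + 0.00554·1.27) / 73.31 = 0.007405 mg/L.
After input B: C = (73.31·0.007405 + 2.2·0.14) / 75.51 = 0.01127 mg/L.
3.5 µg/L = 0.0035 mg/L.
After input C: C = (75.51·0.01127 + 5.2·0.0035) / 80.71 = 0.01077 mg/L.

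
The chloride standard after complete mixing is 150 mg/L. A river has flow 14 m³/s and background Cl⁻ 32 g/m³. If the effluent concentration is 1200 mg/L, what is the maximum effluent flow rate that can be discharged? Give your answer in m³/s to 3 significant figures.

1.57 m³/s

Mass balance at complete mixing: C_std·(Q_w + Q_r) = Q_w·C_e + Q_r·C_b.
Rearranging, Q_w = Q_r·(C_std − C_b)/(C_e − C_std) = 14·(150 − 32) / (1200 − 150) = 1.573 m³/s.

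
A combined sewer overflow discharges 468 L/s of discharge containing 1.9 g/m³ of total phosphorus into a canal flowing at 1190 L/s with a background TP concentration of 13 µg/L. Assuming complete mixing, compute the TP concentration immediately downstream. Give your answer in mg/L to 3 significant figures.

468 L/s = 0.468 m³/s.
1190 L/s = 1.19 m³/s.
13 µg/L = 0.013 mg/L.
Flow-weighted mixing gives C = (0.468·1.9 + 1.19·0.013) / (0.468 + 1.19) = 0.9047/1.658 = 0.5456 mg/L.

0.546 mg/L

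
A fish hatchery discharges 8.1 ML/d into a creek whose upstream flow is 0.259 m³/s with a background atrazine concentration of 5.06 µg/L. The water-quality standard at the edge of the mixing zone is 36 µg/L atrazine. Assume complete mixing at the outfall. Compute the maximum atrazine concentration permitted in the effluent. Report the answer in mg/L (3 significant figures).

8.1 ML/d = 0.09375 m³/s.
5.06 µg/L = 0.00506 mg/L.
36 µg/L = 0.036 mg/L.
Mass balance: 0.036·0.3528 = 0.09375·Cₑ + 0.259·0.00506.
Cₑ = (0.0127 − 0.001311) / 0.09375 = 0.1215 mg/L.

0.121 mg/L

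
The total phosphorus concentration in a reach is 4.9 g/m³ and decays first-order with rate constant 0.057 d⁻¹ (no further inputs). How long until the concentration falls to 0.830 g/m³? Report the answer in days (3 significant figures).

t = ln(C₀/C)/k = ln(4.9/0.830)/0.057 = 1.776/0.057 = 31.15 d.

31.2 d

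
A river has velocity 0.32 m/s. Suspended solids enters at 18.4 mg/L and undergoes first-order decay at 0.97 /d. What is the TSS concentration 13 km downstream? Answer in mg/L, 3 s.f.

11.7 mg/L

Travel time t = 13 km / 0.32 m/s = 1.3e+04/0.32 = 4.062e+04 s = 0.4702 d.
First-order decay: C = 18.4·exp(−0.97·0.4702) = 18.4·0.6338 = 11.66 mg/L.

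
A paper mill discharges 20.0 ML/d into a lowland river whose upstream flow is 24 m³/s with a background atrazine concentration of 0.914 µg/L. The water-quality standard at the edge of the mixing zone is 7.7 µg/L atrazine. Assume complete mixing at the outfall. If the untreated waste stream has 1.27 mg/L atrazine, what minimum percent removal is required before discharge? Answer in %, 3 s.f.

20.0 ML/d = 0.2315 m³/s.
0.914 µg/L = 0.000914 mg/L.
7.7 µg/L = 0.0077 mg/L.
Mass balance: 0.0077·24.23 = 0.2315·Cₑ + 24·0.000914.
Cₑ = (0.1866 − 0.02194) / 0.2315 = 0.7113 mg/L.
Required removal = 1 − 0.7113/1.27 = 43.99 %.

44.0 %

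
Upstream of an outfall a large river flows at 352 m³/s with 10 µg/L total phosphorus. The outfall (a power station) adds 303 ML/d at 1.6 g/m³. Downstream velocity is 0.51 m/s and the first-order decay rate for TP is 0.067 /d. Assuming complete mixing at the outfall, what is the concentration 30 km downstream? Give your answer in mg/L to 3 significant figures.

0.0245 mg/L

303 ML/d = 3.507 m³/s.
10 µg/L = 0.01 mg/L.
After complete mixing, C₀ = (3.507·1.6 + 352·0.01) / 355.5 = 0.02568 mg/L.
Travel time t = 3e+04 m / 0.51 m/s = 5.882e+04 s = 0.6808 d.
C = 0.02568·exp(−0.067·0.6808) = 0.02568·0.9554 = 0.02454 mg/L.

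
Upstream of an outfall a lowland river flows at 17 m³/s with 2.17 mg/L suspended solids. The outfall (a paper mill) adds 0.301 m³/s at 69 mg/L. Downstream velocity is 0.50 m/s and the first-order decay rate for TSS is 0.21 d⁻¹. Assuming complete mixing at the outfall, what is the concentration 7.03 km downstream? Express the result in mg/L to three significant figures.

After complete mixing, C₀ = (0.301·69 + 17·2.17) / 17.3 = 3.333 mg/L.
Travel time t = 7030 m / 0.50 m/s = 1.406e+04 s = 0.1627 d.
C = 3.333·exp(−0.21·0.1627) = 3.333·0.9664 = 3.221 mg/L.

3.22 mg/L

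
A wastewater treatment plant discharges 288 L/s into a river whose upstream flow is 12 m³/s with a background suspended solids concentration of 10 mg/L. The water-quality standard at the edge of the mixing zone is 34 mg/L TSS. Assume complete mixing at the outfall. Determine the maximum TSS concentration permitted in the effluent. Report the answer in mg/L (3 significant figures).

288 L/s = 0.288 m³/s.
Mass balance: 34·12.29 = 0.288·Cₑ + 12·10.
Cₑ = (417.8 − 120) / 0.288 = 1034 mg/L.

1030 mg/L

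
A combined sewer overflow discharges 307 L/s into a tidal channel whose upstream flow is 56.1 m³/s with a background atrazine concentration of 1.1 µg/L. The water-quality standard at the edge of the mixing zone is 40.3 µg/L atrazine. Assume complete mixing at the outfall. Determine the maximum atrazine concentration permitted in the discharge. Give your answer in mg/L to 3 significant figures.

307 L/s = 0.307 m³/s.
1.1 µg/L = 0.0011 mg/L.
40.3 µg/L = 0.0403 mg/L.
Mass balance: 0.0403·56.41 = 0.307·Cₑ + 56.1·0.0011.
Cₑ = (2.273 − 0.06171) / 0.307 = 7.204 mg/L.

7.20 mg/L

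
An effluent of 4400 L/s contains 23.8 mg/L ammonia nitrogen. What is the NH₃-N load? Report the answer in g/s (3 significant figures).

4400 L/s = 4.4 m³/s.
Mass flux = Q·C = 4.4 m³/s × 23.8 g/m³ = 104.7 g/s.

105 g/s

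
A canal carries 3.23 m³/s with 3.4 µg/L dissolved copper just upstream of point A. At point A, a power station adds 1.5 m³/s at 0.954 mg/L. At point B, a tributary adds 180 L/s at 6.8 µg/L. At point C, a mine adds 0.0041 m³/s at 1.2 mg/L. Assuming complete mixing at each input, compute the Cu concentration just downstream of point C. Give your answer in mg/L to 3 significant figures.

3.4 µg/L = 0.0034 mg/L.
After input A: C = (3.23·0.0034 + 1.5·0.954) / 4.73 = 0.3049 mg/L.
180 L/s = 0.18 m³/s.
6.8 µg/L = 0.0068 mg/L.
After input B: C = (4.73·0.3049 + 0.18·0.0068) / 4.91 = 0.2939 mg/L.
After input C: C = (4.91·0.2939 + 0.0041·1.2) / 4.914 = 0.2947 mg/L.

0.295 mg/L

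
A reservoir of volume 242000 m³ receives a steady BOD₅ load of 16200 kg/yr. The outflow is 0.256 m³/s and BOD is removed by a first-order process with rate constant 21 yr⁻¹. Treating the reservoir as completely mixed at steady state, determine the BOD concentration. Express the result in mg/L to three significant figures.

Outflow Q = 0.256 m³/s × 3.156e+07 s/yr = 8.079e+06 m³/yr.
Steady-state CSTR mass balance: W = Q·C + k·V·C, so C = W/(Q + kV).
Q + kV = 8.079e+06 + 21·242000 = 1.316e+07 m³/yr.
C = 16200/1.316e+07 = 0.001231 kg/m³ = 1.231 mg/L.

1.23 mg/L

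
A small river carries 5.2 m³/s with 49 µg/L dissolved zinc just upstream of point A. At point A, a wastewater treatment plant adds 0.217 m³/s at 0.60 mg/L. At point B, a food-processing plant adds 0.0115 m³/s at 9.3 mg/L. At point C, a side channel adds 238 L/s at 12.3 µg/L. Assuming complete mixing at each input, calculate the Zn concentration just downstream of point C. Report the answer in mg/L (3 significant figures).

49 µg/L = 0.049 mg/L.
After input A: C = (5.2·0.049 + 0.217·0.6) / 5.417 = 0.07107 mg/L.
After input B: C = (5.417·0.07107 + 0.0115·9.3) / 5.428 = 0.09062 mg/L.
238 L/s = 0.238 m³/s.
12.3 µg/L = 0.0123 mg/L.
After input C: C = (5.428·0.09062 + 0.238·0.0123) / 5.667 = 0.08733 mg/L.

0.0873 mg/L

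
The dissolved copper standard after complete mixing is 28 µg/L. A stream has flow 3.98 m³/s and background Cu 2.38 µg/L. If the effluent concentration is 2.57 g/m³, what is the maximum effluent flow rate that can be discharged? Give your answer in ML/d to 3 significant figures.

3.47 ML/d

2.38 µg/L = 0.00238 mg/L.
28 µg/L = 0.028 mg/L.
Mass balance at complete mixing: C_std·(Q_w + Q_r) = Q_w·C_e + Q_r·C_b.
Rearranging, Q_w = Q_r·(C_std − C_b)/(C_e − C_std) = 3.98·(0.028 − 0.00238) / (2.57 − 0.028) = 0.04011 m³/s.
= 3.466 ML/d.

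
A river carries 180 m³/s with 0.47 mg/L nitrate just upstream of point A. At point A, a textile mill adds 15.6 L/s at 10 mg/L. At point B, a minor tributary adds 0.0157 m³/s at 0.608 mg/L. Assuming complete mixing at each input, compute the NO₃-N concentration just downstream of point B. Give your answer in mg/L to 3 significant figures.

15.6 L/s = 0.0156 m³/s.
After input A: C = (180·0.47 + 0.0156·10) / 180 = 0.4708 mg/L.
After input B: C = (180·0.4708 + 0.0157·0.608) / 180 = 0.4708 mg/L.

0.471 mg/L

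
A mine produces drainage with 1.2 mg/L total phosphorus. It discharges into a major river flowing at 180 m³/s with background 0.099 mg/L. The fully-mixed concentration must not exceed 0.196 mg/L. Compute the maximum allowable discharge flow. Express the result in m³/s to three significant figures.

17.4 m³/s

Mass balance at complete mixing: C_std·(Q_w + Q_r) = Q_w·C_e + Q_r·C_b.
Rearranging, Q_w = Q_r·(C_std − C_b)/(C_e − C_std) = 180·(0.196 − 0.099) / (1.2 − 0.196) = 17.39 m³/s.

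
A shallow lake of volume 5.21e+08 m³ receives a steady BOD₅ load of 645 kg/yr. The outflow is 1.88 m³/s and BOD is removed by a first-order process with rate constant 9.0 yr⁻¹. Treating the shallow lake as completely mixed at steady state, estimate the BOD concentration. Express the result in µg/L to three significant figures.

0.136 µg/L

Outflow Q = 1.88 m³/s × 3.156e+07 s/yr = 5.933e+07 m³/yr.
Steady-state CSTR mass balance: W = Q·C + k·V·C, so C = W/(Q + kV).
Q + kV = 5.933e+07 + 9.0·5.21e+08 = 4.748e+09 m³/yr.
C = 645/4.748e+09 = 1.358e-07 kg/m³ = 0.0001358 mg/L = 0.1358 µg/L.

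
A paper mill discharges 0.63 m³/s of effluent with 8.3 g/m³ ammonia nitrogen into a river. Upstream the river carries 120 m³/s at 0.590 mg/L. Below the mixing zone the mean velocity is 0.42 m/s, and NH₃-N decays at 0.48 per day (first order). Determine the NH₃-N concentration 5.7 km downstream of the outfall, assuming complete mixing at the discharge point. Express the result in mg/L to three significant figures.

0.584 mg/L

After complete mixing, C₀ = (0.63·8.3 + 120·0.59) / 120.6 = 0.6303 mg/L.
Travel time t = 5700 m / 0.42 m/s = 1.357e+04 s = 0.1571 d.
C = 0.6303·exp(−0.48·0.1571) = 0.6303·0.9274 = 0.5845 mg/L.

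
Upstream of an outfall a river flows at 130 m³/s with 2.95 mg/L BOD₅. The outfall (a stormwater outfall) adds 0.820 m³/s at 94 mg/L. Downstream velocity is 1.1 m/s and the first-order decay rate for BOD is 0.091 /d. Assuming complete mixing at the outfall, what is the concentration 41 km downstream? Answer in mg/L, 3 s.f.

After complete mixing, C₀ = (0.82·94 + 130·2.95) / 130.8 = 3.521 mg/L.
Travel time t = 4.1e+04 m / 1.1 m/s = 3.727e+04 s = 0.4314 d.
C = 3.521·exp(−0.091·0.4314) = 3.521·0.9615 = 3.385 mg/L.

3.39 mg/L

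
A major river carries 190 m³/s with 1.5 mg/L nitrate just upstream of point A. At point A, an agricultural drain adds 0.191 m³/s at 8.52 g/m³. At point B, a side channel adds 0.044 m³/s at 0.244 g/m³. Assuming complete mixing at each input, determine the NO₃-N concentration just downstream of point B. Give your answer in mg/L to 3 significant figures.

After input A: C = (190·1.5 + 0.191·8.52) / 190.2 = 1.507 mg/L.
After input B: C = (190.2·1.507 + 0.044·0.244) / 190.2 = 1.507 mg/L.

1.51 mg/L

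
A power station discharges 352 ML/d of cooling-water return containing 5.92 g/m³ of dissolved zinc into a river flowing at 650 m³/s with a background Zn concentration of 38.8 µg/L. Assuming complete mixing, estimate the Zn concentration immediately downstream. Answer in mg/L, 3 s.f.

352 ML/d = 4.074 m³/s.
38.8 µg/L = 0.0388 mg/L.
By mass balance at complete mixing, C = (4.074·5.92 + 650·0.0388) / (4.074 + 650) = 49.34/654.1 = 0.07543 mg/L.

0.0754 mg/L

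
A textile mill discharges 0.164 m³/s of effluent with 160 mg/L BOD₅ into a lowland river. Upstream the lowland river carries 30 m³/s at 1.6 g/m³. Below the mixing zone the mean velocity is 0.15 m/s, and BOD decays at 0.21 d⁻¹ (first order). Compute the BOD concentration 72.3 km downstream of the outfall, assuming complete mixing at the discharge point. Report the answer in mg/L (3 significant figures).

After complete mixing, C₀ = (0.164·160 + 30·1.6) / 30.16 = 2.461 mg/L.
Travel time t = 7.23e+04 m / 0.15 m/s = 4.82e+05 s = 5.579 d.
C = 2.461·exp(−0.21·5.579) = 2.461·0.3099 = 0.7627 mg/L.

0.763 mg/L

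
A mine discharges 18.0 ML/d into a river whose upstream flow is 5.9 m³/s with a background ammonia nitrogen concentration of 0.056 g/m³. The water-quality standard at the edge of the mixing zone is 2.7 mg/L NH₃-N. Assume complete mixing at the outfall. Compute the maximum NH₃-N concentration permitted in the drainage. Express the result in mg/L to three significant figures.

18.0 ML/d = 0.2083 m³/s.
Mass balance: 2.7·6.108 = 0.2083·Cₑ + 5.9·0.056.
Cₑ = (16.49 − 0.3304) / 0.2083 = 77.58 mg/L.

77.6 mg/L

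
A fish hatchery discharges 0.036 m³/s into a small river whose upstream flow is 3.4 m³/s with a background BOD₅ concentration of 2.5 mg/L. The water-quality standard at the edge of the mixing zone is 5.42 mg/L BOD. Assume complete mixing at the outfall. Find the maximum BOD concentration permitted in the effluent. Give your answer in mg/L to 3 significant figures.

281 mg/L

Mass balance: 5.42·3.436 = 0.036·Cₑ + 3.4·2.5.
Cₑ = (18.62 − 8.5) / 0.036 = 281.2 mg/L.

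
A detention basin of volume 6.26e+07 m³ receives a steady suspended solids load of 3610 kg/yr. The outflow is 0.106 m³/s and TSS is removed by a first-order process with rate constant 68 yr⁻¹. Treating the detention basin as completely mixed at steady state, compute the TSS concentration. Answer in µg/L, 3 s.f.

0.847 µg/L

Outflow Q = 0.106 m³/s × 3.156e+07 s/yr = 3.345e+06 m³/yr.
Steady-state CSTR mass balance: W = Q·C + k·V·C, so C = W/(Q + kV).
Q + kV = 3.345e+06 + 68·6.26e+07 = 4.26e+09 m³/yr.
C = 3610/4.26e+09 = 8.474e-07 kg/m³ = 0.0008474 mg/L = 0.8474 µg/L.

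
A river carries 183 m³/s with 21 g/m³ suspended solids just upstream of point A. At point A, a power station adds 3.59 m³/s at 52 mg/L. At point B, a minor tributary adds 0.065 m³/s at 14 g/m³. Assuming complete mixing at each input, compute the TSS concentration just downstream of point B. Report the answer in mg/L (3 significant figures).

After input A: C = (183·21 + 3.59·52) / 186.6 = 21.6 mg/L.
After input B: C = (186.6·21.6 + 0.065·14) / 186.7 = 21.59 mg/L.

21.6 mg/L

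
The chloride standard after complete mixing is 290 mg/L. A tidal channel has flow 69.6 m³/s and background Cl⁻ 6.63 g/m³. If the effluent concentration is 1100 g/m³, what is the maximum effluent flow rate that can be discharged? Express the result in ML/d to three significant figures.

Mass balance at complete mixing: C_std·(Q_w + Q_r) = Q_w·C_e + Q_r·C_b.
Rearranging, Q_w = Q_r·(C_std − C_b)/(C_e − C_std) = 69.6·(290 − 6.63) / (1100 − 290) = 24.35 m³/s.
= 2104 ML/d.

2100 ML/d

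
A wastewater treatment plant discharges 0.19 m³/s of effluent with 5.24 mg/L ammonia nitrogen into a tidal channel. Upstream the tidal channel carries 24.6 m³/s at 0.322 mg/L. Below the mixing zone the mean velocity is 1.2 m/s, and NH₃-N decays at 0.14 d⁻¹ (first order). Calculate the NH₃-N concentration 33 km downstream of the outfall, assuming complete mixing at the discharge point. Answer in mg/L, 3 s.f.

After complete mixing, C₀ = (0.19·5.24 + 24.6·0.322) / 24.79 = 0.3597 mg/L.
Travel time t = 3.3e+04 m / 1.2 m/s = 2.75e+04 s = 0.3183 d.
C = 0.3597·exp(−0.14·0.3183) = 0.3597·0.9564 = 0.344 mg/L.

0.344 mg/L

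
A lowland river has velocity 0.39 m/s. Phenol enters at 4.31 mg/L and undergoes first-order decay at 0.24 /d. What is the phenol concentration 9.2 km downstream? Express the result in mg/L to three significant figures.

4.04 mg/L

Travel time t = 9.2 km / 0.39 m/s = 9200/0.39 = 2.359e+04 s = 0.273 d.
First-order decay: C = 4.31·exp(−0.24·0.273) = 4.31·0.9366 = 4.037 mg/L.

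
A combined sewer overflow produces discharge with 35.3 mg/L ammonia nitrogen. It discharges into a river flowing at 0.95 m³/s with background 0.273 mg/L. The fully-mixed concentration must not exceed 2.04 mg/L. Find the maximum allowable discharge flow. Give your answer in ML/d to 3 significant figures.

Mass balance at complete mixing: C_std·(Q_w + Q_r) = Q_w·C_e + Q_r·C_b.
Rearranging, Q_w = Q_r·(C_std − C_b)/(C_e − C_std) = 0.95·(2.04 − 0.273) / (35.3 − 2.04) = 0.05047 m³/s.
= 4.361 ML/d.

4.36 ML/d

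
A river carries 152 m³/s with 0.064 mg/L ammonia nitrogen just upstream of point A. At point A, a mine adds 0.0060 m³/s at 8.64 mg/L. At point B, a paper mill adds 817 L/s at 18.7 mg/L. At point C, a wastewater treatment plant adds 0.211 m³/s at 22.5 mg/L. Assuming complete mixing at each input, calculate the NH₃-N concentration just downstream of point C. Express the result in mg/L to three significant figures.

After input A: C = (152·0.064 + 0.006·8.64) / 152 = 0.06434 mg/L.
817 L/s = 0.817 m³/s.
After input B: C = (152·0.06434 + 0.817·18.7) / 152.8 = 0.164 mg/L.
After input C: C = (152.8·0.164 + 0.211·22.5) / 153 = 0.1948 mg/L.

0.195 mg/L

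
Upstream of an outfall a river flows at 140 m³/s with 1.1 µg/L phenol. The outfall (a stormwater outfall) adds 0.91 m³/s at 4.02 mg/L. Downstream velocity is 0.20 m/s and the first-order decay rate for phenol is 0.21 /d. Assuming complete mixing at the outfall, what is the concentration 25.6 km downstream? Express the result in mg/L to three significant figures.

0.0198 mg/L

1.1 µg/L = 0.0011 mg/L.
After complete mixing, C₀ = (0.91·4.02 + 140·0.0011) / 140.9 = 0.02705 mg/L.
Travel time t = 2.56e+04 m / 0.20 m/s = 1.28e+05 s = 1.481 d.
C = 0.02705·exp(−0.21·1.481) = 0.02705·0.7326 = 0.01982 mg/L.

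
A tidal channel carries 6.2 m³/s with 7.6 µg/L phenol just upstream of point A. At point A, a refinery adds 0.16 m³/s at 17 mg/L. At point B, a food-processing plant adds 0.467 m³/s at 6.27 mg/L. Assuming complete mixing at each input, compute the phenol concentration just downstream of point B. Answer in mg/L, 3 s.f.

0.834 mg/L

7.6 µg/L = 0.0076 mg/L.
After input A: C = (6.2·0.0076 + 0.16·17) / 6.36 = 0.4351 mg/L.
After input B: C = (6.36·0.4351 + 0.467·6.27) / 6.827 = 0.8342 mg/L.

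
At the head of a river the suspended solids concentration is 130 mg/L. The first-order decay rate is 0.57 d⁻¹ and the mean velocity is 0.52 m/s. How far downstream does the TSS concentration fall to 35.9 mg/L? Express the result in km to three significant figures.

101 km

From C = C₀·e^(−kt), t = ln(C₀/C)/k = ln(130/35.9)/0.57 = 1.287/0.57 = 2.258 d.
Distance = v·t = 0.52 m/s × 1.951e+05 s = 1.014e+05 m = 101.4 km.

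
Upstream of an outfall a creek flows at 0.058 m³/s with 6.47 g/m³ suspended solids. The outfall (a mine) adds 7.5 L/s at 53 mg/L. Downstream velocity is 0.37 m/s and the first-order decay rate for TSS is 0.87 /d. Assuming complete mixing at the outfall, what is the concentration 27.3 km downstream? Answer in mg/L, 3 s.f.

5.61 mg/L

7.5 L/s = 0.0075 m³/s.
After complete mixing, C₀ = (0.0075·53 + 0.058·6.47) / 0.0655 = 11.8 mg/L.
Travel time t = 2.73e+04 m / 0.37 m/s = 7.378e+04 s = 0.854 d.
C = 11.8·exp(−0.87·0.854) = 11.8·0.4757 = 5.612 mg/L.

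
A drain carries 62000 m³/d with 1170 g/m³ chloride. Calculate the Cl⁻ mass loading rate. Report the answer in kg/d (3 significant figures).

62000 m³/d = 0.7176 m³/s.
Mass flux = Q·C = 0.7176 m³/s × 1170 g/m³ = 839.6 g/s.
= 839.6 g/s × 86.4 = 7.254e+04 kg/d.

72500 kg/d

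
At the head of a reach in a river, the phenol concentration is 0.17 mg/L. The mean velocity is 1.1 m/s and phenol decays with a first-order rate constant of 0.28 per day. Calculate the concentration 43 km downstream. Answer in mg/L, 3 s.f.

Travel time t = 43 km / 1.1 m/s = 4.3e+04/1.1 = 3.909e+04 s = 0.4524 d.
First-order decay: C = 0.17·exp(−0.28·0.4524) = 0.17·0.881 = 0.1498 mg/L.

0.150 mg/L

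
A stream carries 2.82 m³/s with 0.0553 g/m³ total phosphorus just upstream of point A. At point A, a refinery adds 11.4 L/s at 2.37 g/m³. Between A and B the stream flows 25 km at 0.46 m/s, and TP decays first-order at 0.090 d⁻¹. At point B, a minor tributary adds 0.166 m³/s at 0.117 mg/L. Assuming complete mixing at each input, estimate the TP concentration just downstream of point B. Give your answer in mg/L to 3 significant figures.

11.4 L/s = 0.0114 m³/s.
After input A: C = (2.82·0.0553 + 0.0114·2.37) / 2.831 = 0.06462 mg/L.
Over the 25 km reach to input B (t = 5.435e+04 s = 0.629 d), decay gives C = 0.06462·exp(−0.090·0.629) = 0.06106 mg/L.
After input B: C = (2.831·0.06106 + 0.166·0.117) / 2.997 = 0.06416 mg/L.

0.0642 mg/L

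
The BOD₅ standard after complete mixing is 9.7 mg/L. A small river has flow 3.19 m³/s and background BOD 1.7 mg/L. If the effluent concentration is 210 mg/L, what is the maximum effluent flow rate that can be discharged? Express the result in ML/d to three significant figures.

Mass balance at complete mixing: C_std·(Q_w + Q_r) = Q_w·C_e + Q_r·C_b.
Rearranging, Q_w = Q_r·(C_std − C_b)/(C_e − C_std) = 3.19·(9.7 − 1.7) / (210 − 9.7) = 0.1274 m³/s.
= 11.01 ML/d.

11.0 ML/d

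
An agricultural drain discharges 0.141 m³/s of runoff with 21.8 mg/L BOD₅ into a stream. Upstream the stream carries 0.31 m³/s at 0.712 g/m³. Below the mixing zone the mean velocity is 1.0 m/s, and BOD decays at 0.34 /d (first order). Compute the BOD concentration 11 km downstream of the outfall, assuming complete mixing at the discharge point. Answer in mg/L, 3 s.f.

After complete mixing, C₀ = (0.141·21.8 + 0.31·0.712) / 0.451 = 7.305 mg/L.
Travel time t = 1.1e+04 m / 1.0 m/s = 1.1e+04 s = 0.1273 d.
C = 7.305·exp(−0.34·0.1273) = 7.305·0.9576 = 6.995 mg/L.

7.00 mg/L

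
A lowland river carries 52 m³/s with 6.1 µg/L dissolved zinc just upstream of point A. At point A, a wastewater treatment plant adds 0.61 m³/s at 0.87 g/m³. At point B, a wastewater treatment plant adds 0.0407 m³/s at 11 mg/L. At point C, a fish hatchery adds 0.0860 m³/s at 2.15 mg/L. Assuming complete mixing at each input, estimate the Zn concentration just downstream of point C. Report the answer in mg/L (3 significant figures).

0.0281 mg/L

6.1 µg/L = 0.0061 mg/L.
After input A: C = (52·0.0061 + 0.61·0.87) / 52.61 = 0.01612 mg/L.
After input B: C = (52.61·0.01612 + 0.0407·11) / 52.65 = 0.02461 mg/L.
After input C: C = (52.65·0.02461 + 0.086·2.15) / 52.74 = 0.02807 mg/L.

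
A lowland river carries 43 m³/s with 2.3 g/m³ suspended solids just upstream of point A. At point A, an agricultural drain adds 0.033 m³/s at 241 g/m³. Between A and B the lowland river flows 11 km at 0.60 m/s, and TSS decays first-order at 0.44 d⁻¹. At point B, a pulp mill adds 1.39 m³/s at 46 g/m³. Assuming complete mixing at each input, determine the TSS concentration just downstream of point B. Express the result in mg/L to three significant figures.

After input A: C = (43·2.3 + 0.033·241) / 43.03 = 2.483 mg/L.
Over the 11 km reach to input B (t = 1.833e+04 s = 0.2122 d), decay gives C = 2.483·exp(−0.44·0.2122) = 2.262 mg/L.
After input B: C = (43.03·2.262 + 1.39·46) / 44.42 = 3.63 mg/L.

3.63 mg/L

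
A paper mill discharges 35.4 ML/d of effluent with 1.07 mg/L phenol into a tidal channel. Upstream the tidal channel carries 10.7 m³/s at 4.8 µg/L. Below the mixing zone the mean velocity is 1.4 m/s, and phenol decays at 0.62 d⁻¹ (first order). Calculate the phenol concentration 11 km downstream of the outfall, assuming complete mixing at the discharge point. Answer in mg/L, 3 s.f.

0.0417 mg/L

35.4 ML/d = 0.4097 m³/s.
4.8 µg/L = 0.0048 mg/L.
After complete mixing, C₀ = (0.4097·1.07 + 10.7·0.0048) / 11.11 = 0.04408 mg/L.
Travel time t = 1.1e+04 m / 1.4 m/s = 7857 s = 0.09094 d.
C = 0.04408·exp(−0.62·0.09094) = 0.04408·0.9452 = 0.04167 mg/L.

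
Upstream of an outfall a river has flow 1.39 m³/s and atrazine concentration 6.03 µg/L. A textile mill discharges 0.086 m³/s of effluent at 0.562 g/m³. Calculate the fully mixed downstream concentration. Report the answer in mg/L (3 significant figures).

6.03 µg/L = 0.00603 mg/L.
By mass balance at complete mixing, C = (0.086·0.562 + 1.39·0.00603) / (0.086 + 1.39) = 0.05671/1.476 = 0.03842 mg/L.

0.0384 mg/L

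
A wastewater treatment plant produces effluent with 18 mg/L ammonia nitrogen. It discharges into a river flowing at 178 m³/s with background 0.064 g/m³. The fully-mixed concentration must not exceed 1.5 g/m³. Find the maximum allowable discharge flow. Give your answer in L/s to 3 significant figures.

Mass balance at complete mixing: C_std·(Q_w + Q_r) = Q_w·C_e + Q_r·C_b.
Rearranging, Q_w = Q_r·(C_std − C_b)/(C_e − C_std) = 178·(1.5 − 0.064) / (18 − 1.5) = 15.49 m³/s.
= 1.549e+04 L/s.

15500 L/s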